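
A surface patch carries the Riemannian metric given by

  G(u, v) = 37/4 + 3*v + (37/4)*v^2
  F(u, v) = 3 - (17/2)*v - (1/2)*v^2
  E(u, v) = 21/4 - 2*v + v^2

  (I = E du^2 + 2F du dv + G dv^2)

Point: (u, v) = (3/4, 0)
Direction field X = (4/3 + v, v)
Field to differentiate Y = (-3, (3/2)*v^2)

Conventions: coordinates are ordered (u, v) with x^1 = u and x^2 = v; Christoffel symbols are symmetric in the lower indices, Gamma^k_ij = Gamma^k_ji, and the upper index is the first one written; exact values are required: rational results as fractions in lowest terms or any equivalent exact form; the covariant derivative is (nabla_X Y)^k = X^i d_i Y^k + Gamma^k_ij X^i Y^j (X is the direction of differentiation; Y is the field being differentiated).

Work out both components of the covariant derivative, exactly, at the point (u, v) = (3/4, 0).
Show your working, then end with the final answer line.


E = 21/4, F = 3, G = 37/4 at the point
E_u = 0, E_v = -2, F_u = 0, F_v = -17/2, G_u = 0, G_v = 3
EG - F^2 = 633/16;  g^inv = (16/633) * [[37/4, -3], [-3, 21/4]]
first-kind symbols [ij,l] = (1/2)(d_i g_jl + d_j g_il - d_l g_ij): [uu,u] = E_u/2 = 0, [uu,v] = F_u - E_v/2 = 1, [uv,u] = E_v/2 = -1, [uv,v] = G_u/2 = 0, [vv,u] = F_v - G_u/2 = -17/2, [vv,v] = G_v/2 = 3/2
Gamma^u_ij = (G*[ij,u] - F*[ij,v])/(EG - F^2), Gamma^v_ij = (E*[ij,v] - F*[ij,u])/(EG - F^2)
Gamma_uuu = -16/211, Gamma_uuv = -148/633, Gamma_uvv = -1330/633, Gamma_vuu = 28/211, Gamma_vuv = 16/211, Gamma_vvv = 178/211
X = (4/3, 0), Y = (-3, 0) at the point

Answer: (nabla_X Y)^u = 64/211, (nabla_X Y)^v = -112/211


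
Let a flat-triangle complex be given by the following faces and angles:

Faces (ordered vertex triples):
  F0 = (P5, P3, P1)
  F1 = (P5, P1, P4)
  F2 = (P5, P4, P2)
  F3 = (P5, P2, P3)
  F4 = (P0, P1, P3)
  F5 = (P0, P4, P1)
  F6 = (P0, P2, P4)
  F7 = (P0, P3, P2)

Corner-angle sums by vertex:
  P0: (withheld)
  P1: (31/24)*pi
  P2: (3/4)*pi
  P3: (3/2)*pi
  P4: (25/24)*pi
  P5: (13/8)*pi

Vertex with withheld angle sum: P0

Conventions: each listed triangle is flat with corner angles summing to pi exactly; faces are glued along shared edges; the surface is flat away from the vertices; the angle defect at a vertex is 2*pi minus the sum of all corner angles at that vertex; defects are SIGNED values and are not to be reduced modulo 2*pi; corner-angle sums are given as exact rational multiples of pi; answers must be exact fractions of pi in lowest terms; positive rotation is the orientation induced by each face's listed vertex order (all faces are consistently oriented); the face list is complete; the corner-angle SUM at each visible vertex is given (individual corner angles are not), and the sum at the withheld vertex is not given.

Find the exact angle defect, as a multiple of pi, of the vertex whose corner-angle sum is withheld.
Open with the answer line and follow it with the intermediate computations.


Answer: defect(P0) = (5/24)*pi

V = 6, E = 12, F = 8; chi = V - E + F = 2
Gauss-Bonnet: total defect = 2*pi*chi = 4*pi; visible defects sum to (91/24)*pi


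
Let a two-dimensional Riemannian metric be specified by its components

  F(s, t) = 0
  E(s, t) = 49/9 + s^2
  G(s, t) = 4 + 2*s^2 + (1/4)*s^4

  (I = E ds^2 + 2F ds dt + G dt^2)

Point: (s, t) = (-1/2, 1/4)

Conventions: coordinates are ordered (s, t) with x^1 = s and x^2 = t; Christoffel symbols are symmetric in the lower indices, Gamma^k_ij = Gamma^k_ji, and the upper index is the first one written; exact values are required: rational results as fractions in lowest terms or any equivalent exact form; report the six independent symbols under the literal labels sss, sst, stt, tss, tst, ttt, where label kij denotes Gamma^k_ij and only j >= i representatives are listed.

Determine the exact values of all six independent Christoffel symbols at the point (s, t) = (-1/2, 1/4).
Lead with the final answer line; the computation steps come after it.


Answer: Gamma_sss = -18/205, Gamma_sst = 0, Gamma_stt = 153/820, Gamma_tss = 0, Gamma_tst = -4/17, Gamma_ttt = 0

E = 205/36, F = 0, G = 289/64 at the point
E_s = -1, E_t = 0, F_s = 0, F_t = 0, G_s = -17/8, G_t = 0
EG - F^2 = 59245/2304;  g^inv = (2304/59245) * [[289/64, 0], [0, 205/36]]
first-kind symbols [ij,l] = (1/2)(d_i g_jl + d_j g_il - d_l g_ij): [ss,s] = E_s/2 = -1/2, [ss,t] = F_s - E_t/2 = 0, [st,s] = E_t/2 = 0, [st,t] = G_s/2 = -17/16, [tt,s] = F_t - G_s/2 = 17/16, [tt,t] = G_t/2 = 0
Gamma^s_ij = (G*[ij,s] - F*[ij,t])/(EG - F^2), Gamma^t_ij = (E*[ij,t] - F*[ij,s])/(EG - F^2)


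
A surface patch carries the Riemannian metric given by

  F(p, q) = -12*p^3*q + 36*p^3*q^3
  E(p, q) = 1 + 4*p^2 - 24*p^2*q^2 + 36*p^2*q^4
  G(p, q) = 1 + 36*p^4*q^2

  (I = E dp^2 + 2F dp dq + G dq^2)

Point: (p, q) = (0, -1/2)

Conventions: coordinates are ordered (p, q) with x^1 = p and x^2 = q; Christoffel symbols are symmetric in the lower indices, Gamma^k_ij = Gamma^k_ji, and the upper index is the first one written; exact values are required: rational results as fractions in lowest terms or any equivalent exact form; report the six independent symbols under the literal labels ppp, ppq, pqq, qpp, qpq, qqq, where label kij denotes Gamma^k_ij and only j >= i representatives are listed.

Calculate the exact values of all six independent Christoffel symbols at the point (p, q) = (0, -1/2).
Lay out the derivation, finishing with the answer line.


E = 1, F = 0, G = 1 at the point
E_p = 0, E_q = 0, F_p = 0, F_q = 0, G_p = 0, G_q = 0
EG - F^2 = 1;  g^inv = (1) * [[1, 0], [0, 1]]
first-kind symbols [ij,l] = (1/2)(d_i g_jl + d_j g_il - d_l g_ij): [pp,p] = E_p/2 = 0, [pp,q] = F_p - E_q/2 = 0, [pq,p] = E_q/2 = 0, [pq,q] = G_p/2 = 0, [qq,p] = F_q - G_p/2 = 0, [qq,q] = G_q/2 = 0
Gamma^p_ij = (G*[ij,p] - F*[ij,q])/(EG - F^2), Gamma^q_ij = (E*[ij,q] - F*[ij,p])/(EG - F^2)

Answer: Gamma_ppp = 0, Gamma_ppq = 0, Gamma_pqq = 0, Gamma_qpp = 0, Gamma_qpq = 0, Gamma_qqq = 0


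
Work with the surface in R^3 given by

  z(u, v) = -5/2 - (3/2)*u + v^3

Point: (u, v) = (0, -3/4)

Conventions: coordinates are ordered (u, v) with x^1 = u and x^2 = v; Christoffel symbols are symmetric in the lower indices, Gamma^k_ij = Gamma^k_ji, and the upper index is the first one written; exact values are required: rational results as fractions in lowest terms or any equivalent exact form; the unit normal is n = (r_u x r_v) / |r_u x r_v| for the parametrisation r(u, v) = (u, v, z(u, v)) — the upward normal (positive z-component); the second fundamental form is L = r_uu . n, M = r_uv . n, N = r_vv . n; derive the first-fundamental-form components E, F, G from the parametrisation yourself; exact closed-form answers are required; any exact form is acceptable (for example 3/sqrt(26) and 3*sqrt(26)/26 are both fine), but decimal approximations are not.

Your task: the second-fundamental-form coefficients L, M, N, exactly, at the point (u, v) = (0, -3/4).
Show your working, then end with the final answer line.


z_u = -3/2, z_v = 27/16, z_uu = 0, z_uv = 0, z_vv = -9/2
E = 13/4, F = -81/32, G = 985/256; answer radicand W^2 = 1561/256
unnormalised second-form numerators: l = 0, m = 0, n = -9/2; L = l/sqrt(1561/256), and similarly M = m/sqrt(W^2), N = n/sqrt(W^2)

Answer: L = 0, M = 0, N = -72*sqrt(1561)/1561


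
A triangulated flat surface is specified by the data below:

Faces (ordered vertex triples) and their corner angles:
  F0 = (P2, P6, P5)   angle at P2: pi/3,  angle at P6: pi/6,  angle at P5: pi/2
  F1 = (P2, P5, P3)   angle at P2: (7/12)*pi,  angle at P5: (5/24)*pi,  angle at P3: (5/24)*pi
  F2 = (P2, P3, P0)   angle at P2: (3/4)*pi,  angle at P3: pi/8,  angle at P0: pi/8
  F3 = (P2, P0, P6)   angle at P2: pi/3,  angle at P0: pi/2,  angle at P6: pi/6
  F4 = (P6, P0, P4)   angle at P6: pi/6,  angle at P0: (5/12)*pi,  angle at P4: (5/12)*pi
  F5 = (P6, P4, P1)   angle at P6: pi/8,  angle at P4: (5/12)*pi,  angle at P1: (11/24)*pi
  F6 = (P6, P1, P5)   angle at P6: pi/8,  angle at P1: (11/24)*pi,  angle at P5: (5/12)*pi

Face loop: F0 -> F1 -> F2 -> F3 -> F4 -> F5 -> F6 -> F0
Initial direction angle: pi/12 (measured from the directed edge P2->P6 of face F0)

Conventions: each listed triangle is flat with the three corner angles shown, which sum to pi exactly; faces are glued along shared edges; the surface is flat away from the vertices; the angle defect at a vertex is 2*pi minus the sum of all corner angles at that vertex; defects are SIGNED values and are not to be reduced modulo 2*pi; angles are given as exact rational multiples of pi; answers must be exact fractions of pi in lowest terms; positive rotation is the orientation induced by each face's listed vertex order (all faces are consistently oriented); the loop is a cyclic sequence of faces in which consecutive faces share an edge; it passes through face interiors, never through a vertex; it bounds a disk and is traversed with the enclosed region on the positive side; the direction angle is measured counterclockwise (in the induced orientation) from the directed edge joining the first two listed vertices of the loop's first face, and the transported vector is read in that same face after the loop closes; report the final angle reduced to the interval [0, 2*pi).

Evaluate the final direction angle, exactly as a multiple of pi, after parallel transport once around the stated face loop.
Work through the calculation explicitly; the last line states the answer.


enclosed vertex P2: corner angles sum to 2*pi, defect = 2*pi - 2*pi = 0
enclosed vertex P6: corner angles sum to (3/4)*pi, defect = 2*pi - (3/4)*pi = (5/4)*pi
the rotation equals the total enclosed defect, so the final angle is initial + defects (mod 2*pi)
final angle = pi/12 + (5/4)*pi = (4/3)*pi (mod 2*pi)

Answer: final direction angle = (4/3)*pi


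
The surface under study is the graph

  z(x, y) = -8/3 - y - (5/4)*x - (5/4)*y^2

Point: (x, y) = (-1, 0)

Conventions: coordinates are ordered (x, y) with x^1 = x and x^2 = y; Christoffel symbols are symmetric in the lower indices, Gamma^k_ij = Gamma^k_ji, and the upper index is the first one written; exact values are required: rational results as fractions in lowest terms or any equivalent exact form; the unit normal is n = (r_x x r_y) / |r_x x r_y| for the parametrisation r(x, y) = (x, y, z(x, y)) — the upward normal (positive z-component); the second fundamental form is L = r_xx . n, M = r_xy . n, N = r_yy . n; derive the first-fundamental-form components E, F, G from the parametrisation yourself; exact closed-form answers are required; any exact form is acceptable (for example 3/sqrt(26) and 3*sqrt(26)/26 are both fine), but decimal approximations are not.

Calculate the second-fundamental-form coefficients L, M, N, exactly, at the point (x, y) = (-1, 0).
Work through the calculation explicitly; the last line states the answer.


z_x = -5/4, z_y = -1, z_xx = 0, z_xy = 0, z_yy = -5/2
E = 41/16, F = 5/4, G = 2; answer radicand W^2 = 57/16
unnormalised second-form numerators: l = 0, m = 0, n = -5/2; L = l/sqrt(57/16), and similarly M = m/sqrt(W^2), N = n/sqrt(W^2)

Answer: L = 0, M = 0, N = -10*sqrt(57)/57


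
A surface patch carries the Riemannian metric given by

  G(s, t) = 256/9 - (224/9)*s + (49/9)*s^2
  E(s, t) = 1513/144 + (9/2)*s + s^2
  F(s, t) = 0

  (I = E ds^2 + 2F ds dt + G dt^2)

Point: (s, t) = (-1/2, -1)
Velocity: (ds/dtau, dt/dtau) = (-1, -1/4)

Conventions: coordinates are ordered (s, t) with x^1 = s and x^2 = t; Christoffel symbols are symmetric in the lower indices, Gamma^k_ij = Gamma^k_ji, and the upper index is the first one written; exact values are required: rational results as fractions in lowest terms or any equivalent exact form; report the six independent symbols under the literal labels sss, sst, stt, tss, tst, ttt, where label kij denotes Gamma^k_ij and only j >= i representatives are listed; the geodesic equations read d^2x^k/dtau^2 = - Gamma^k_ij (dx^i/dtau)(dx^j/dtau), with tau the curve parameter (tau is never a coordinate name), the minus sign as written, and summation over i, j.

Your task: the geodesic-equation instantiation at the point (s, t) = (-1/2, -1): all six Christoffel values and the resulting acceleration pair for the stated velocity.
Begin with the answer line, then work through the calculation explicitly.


Answer: Gamma_sss = 36/175, Gamma_sst = 0, Gamma_stt = 312/175, Gamma_tss = 0, Gamma_tst = -14/39, Gamma_ttt = 0; accelerations (d^2s/dtau^2, d^2t/dtau^2) = (-111/350, 7/39)

E = 1225/144, F = 0, G = 169/4 at the point
E_s = 7/2, E_t = 0, F_s = 0, F_t = 0, G_s = -91/3, G_t = 0
EG - F^2 = 207025/576;  g^inv = (576/207025) * [[169/4, 0], [0, 1225/144]]
first-kind symbols [ij,l] = (1/2)(d_i g_jl + d_j g_il - d_l g_ij): [ss,s] = E_s/2 = 7/4, [ss,t] = F_s - E_t/2 = 0, [st,s] = E_t/2 = 0, [st,t] = G_s/2 = -91/6, [tt,s] = F_t - G_s/2 = 91/6, [tt,t] = G_t/2 = 0
Gamma^s_ij = (G*[ij,s] - F*[ij,t])/(EG - F^2), Gamma^t_ij = (E*[ij,t] - F*[ij,s])/(EG - F^2)
Gamma_sss = 36/175, Gamma_sst = 0, Gamma_stt = 312/175, Gamma_tss = 0, Gamma_tst = -14/39, Gamma_ttt = 0
d^2s/dtau^2 = -(Gamma_sss*(-1)^2 + 2*Gamma_sst*(-1)*(-1/4) + Gamma_stt*(-1/4)^2) = -111/350
d^2t/dtau^2 = -(Gamma_tss*(-1)^2 + 2*Gamma_tst*(-1)*(-1/4) + Gamma_ttt*(-1/4)^2) = 7/39


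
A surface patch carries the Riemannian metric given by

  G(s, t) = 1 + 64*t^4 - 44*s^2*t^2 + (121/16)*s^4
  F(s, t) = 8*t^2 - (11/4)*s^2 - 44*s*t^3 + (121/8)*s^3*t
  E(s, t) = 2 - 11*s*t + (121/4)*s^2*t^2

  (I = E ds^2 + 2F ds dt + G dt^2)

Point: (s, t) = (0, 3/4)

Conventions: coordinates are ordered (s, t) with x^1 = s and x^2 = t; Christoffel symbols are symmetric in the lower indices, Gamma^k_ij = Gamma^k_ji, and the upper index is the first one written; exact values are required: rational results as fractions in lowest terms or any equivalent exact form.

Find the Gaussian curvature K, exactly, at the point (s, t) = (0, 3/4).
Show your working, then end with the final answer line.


E = 2, F = 9/2, G = 85/4, EG - F^2 = 89/4 at the point
E_s = -33/4, E_t = 0, F_s = -297/16, F_t = 12, G_s = 0, G_t = 108
E_tt = 0, F_st = -297/4, G_ss = -99/2
The intrinsic route: Brioschi's K = (det M1 - det M2)/(EG - F^2)^2.
M1 = [[-E_tt/2 + F_st - G_ss/2, E_s/2, F_s - E_t/2], [F_t - G_s/2, E, F], [G_t/2, F, G]] = [[-99/2, -33/8, -297/16], [12, 2, 9/2], [54, 9/2, 85/4]]; det M1 = -99/2
M2 = [[0, E_t/2, G_s/2], [E_t/2, E, F], [G_s/2, F, G]] = [[0, 0, 0], [0, 2, 9/2], [0, 9/2, 85/4]]; det M2 = 0
det M1 - det M2 = -99/2; K = -99/2 / (89/4)^2 = -792/7921

Answer: K = -792/7921


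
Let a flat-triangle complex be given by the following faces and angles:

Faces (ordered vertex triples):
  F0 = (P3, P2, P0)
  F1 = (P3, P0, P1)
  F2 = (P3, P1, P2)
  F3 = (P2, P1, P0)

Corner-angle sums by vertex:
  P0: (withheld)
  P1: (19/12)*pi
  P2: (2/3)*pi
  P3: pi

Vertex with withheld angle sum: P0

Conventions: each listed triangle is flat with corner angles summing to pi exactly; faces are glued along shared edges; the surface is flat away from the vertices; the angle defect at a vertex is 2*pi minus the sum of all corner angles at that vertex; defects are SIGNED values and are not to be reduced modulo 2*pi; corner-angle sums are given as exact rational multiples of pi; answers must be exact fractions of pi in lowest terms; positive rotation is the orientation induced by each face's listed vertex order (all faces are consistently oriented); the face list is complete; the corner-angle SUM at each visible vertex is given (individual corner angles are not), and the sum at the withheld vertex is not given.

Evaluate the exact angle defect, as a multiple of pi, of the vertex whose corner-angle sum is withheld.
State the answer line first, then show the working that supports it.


Answer: defect(P0) = (5/4)*pi

V = 4, E = 6, F = 4; chi = V - E + F = 2
Gauss-Bonnet: total defect = 2*pi*chi = 4*pi; visible defects sum to (11/4)*pi


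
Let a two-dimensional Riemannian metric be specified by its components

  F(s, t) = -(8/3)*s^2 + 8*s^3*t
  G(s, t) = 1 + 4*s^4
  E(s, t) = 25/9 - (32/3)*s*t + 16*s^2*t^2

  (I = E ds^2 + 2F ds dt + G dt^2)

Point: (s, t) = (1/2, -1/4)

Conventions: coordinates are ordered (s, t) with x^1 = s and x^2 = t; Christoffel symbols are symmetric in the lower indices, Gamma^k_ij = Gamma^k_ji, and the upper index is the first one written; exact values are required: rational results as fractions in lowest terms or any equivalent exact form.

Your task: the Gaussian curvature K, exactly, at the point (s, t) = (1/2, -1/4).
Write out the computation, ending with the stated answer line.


E = 157/36, F = -11/12, G = 5/4, EG - F^2 = 83/18 at the point
E_s = 11/3, E_t = -22/3, F_s = -25/6, F_t = 1, G_s = 2, G_t = 0
E_tt = 8, F_st = 6, G_ss = 12
Apply the Brioschi formula K = (det M1 - det M2)/(EG - F^2)^2 over the derivative matrices of E, F, G.
M1 = [[-E_tt/2 + F_st - G_ss/2, E_s/2, F_s - E_t/2], [F_t - G_s/2, E, F], [G_t/2, F, G]] = [[-4, 11/6, -1/2], [0, 157/36, -11/12], [0, -11/12, 5/4]]; det M1 = -166/9
M2 = [[0, E_t/2, G_s/2], [E_t/2, E, F], [G_s/2, F, G]] = [[0, -11/3, 1], [-11/3, 157/36, -11/12], [1, -11/12, 5/4]]; det M2 = -130/9
det M1 - det M2 = -4; K = -4 / (83/18)^2 = -1296/6889

Answer: K = -1296/6889


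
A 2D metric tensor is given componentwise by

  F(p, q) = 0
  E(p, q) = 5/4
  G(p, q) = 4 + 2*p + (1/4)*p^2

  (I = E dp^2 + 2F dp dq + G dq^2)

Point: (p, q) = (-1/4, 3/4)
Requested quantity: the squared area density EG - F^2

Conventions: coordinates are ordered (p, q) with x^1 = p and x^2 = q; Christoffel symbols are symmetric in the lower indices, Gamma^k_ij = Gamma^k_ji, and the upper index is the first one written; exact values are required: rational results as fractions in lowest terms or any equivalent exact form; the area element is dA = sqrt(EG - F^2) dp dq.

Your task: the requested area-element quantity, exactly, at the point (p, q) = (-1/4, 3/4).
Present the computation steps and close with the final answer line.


E = 5/4, F = 0, G = 225/64; EG - F^2 = 1125/256

Answer: EG - F^2 = 1125/256


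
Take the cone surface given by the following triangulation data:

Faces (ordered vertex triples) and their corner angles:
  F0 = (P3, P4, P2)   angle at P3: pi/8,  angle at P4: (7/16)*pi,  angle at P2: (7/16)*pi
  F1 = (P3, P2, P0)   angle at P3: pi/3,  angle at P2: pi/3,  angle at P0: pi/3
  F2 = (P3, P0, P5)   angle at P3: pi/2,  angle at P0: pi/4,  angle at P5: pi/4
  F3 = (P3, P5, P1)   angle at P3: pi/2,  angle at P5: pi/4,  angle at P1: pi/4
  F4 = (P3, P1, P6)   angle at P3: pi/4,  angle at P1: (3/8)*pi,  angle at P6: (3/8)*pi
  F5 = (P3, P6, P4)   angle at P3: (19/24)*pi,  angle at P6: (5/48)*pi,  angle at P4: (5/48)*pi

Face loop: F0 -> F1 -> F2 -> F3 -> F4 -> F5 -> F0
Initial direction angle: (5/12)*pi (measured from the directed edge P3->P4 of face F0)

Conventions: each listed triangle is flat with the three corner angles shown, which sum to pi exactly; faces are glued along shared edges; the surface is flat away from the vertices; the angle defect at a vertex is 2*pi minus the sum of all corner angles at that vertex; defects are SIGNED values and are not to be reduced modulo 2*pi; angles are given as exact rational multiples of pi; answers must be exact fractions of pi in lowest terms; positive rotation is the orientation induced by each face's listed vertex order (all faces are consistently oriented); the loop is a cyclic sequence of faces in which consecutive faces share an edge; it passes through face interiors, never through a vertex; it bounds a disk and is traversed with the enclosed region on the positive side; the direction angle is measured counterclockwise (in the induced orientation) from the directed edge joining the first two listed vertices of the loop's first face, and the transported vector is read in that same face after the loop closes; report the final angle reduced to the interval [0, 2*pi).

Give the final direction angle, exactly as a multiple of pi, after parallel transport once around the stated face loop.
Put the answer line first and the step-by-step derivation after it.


Answer: final direction angle = (23/12)*pi

enclosed vertex P3: corner angles sum to (5/2)*pi, defect = 2*pi - (5/2)*pi = -pi/2
the final direction is the initial angle plus the enclosed defects, taken mod 2*pi in the induced orientation
final angle = (5/12)*pi - pi/2 = (23/12)*pi (mod 2*pi)


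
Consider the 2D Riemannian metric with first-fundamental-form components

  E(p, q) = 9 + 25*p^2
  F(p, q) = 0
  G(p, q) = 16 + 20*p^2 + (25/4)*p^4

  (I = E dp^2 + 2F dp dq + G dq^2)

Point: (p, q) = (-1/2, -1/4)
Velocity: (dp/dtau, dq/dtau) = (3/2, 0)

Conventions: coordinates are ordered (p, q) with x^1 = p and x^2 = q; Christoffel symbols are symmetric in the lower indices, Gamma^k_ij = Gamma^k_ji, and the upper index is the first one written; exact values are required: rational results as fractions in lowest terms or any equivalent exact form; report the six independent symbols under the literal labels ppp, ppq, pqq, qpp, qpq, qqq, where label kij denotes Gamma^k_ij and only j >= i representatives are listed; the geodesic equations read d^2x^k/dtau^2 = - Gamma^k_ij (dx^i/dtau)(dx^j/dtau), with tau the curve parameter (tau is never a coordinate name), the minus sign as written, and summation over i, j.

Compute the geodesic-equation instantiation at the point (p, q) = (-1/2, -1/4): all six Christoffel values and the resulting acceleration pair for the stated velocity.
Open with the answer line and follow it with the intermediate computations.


Answer: Gamma_ppp = -50/61, Gamma_ppq = 0, Gamma_pqq = 185/244, Gamma_qpp = 0, Gamma_qpq = -20/37, Gamma_qqq = 0; accelerations (d^2p/dtau^2, d^2q/dtau^2) = (225/122, 0)

E = 61/4, F = 0, G = 1369/64 at the point
E_p = -25, E_q = 0, F_p = 0, F_q = 0, G_p = -185/8, G_q = 0
EG - F^2 = 83509/256;  g^inv = (256/83509) * [[1369/64, 0], [0, 61/4]]
first-kind symbols [ij,l] = (1/2)(d_i g_jl + d_j g_il - d_l g_ij): [pp,p] = E_p/2 = -25/2, [pp,q] = F_p - E_q/2 = 0, [pq,p] = E_q/2 = 0, [pq,q] = G_p/2 = -185/16, [qq,p] = F_q - G_p/2 = 185/16, [qq,q] = G_q/2 = 0
Gamma^p_ij = (G*[ij,p] - F*[ij,q])/(EG - F^2), Gamma^q_ij = (E*[ij,q] - F*[ij,p])/(EG - F^2)
Gamma_ppp = -50/61, Gamma_ppq = 0, Gamma_pqq = 185/244, Gamma_qpp = 0, Gamma_qpq = -20/37, Gamma_qqq = 0
d^2p/dtau^2 = -(Gamma_ppp*(3/2)^2 + 2*Gamma_ppq*(3/2)*(0) + Gamma_pqq*(0)^2) = 225/122
d^2q/dtau^2 = -(Gamma_qpp*(3/2)^2 + 2*Gamma_qpq*(3/2)*(0) + Gamma_qqq*(0)^2) = 0


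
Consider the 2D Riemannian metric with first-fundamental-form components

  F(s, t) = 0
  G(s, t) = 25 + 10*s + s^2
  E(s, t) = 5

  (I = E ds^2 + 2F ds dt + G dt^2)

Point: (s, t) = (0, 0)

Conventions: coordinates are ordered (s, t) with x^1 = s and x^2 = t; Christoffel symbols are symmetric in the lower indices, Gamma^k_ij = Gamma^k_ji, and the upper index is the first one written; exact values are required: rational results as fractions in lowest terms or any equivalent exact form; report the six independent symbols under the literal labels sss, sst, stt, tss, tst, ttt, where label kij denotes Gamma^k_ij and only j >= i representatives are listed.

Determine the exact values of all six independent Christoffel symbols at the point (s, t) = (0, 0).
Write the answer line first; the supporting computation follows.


Answer: Gamma_sss = 0, Gamma_sst = 0, Gamma_stt = -1, Gamma_tss = 0, Gamma_tst = 1/5, Gamma_ttt = 0

E = 5, F = 0, G = 25 at the point
E_s = 0, E_t = 0, F_s = 0, F_t = 0, G_s = 10, G_t = 0
EG - F^2 = 125;  g^inv = (1/125) * [[25, 0], [0, 5]]
first-kind symbols [ij,l] = (1/2)(d_i g_jl + d_j g_il - d_l g_ij): [ss,s] = E_s/2 = 0, [ss,t] = F_s - E_t/2 = 0, [st,s] = E_t/2 = 0, [st,t] = G_s/2 = 5, [tt,s] = F_t - G_s/2 = -5, [tt,t] = G_t/2 = 0
Gamma^s_ij = (G*[ij,s] - F*[ij,t])/(EG - F^2), Gamma^t_ij = (E*[ij,t] - F*[ij,s])/(EG - F^2)


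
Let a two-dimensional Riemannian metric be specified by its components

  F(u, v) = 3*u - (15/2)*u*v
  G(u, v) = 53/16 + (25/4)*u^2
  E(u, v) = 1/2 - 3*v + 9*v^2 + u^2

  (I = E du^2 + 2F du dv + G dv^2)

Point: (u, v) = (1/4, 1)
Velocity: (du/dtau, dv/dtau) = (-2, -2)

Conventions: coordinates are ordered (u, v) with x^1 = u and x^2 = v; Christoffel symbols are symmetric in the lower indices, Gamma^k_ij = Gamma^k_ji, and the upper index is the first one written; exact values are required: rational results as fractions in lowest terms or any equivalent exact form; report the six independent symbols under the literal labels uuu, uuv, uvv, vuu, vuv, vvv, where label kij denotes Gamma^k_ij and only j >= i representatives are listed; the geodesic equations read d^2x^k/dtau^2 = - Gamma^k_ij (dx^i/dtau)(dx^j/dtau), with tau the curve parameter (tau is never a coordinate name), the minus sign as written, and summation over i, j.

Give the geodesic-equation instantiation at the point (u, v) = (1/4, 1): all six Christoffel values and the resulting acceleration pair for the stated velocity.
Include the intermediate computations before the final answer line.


E = 105/16, F = -9/8, G = 237/64 at the point
E_u = 1/2, E_v = 15, F_u = -9/2, F_v = -15/8, G_u = 25/8, G_v = 0
EG - F^2 = 23589/1024;  g^inv = (1024/23589) * [[237/64, 9/8], [9/8, 105/16]]
first-kind symbols [ij,l] = (1/2)(d_i g_jl + d_j g_il - d_l g_ij): [uu,u] = E_u/2 = 1/4, [uu,v] = F_u - E_v/2 = -12, [uv,u] = E_v/2 = 15/2, [uv,v] = G_u/2 = 25/16, [vv,u] = F_v - G_u/2 = -55/16, [vv,v] = G_v/2 = 0
Gamma^u_ij = (G*[ij,u] - F*[ij,v])/(EG - F^2), Gamma^v_ij = (E*[ij,v] - F*[ij,u])/(EG - F^2)
Gamma_uuu = -4292/7863, Gamma_uuv = 3360/2621, Gamma_uvv = -4345/7863, Gamma_vuu = -8928/2621, Gamma_vuv = 6380/7863, Gamma_vvv = -440/2621
d^2u/dtau^2 = -(Gamma_uuu*(-2)^2 + 2*Gamma_uuv*(-2)*(-2) + Gamma_uvv*(-2)^2) = -15364/2621
d^2v/dtau^2 = -(Gamma_vuu*(-2)^2 + 2*Gamma_vuv*(-2)*(-2) + Gamma_vvv*(-2)^2) = 61376/7863

Answer: Gamma_uuu = -4292/7863, Gamma_uuv = 3360/2621, Gamma_uvv = -4345/7863, Gamma_vuu = -8928/2621, Gamma_vuv = 6380/7863, Gamma_vvv = -440/2621; accelerations (d^2u/dtau^2, d^2v/dtau^2) = (-15364/2621, 61376/7863)


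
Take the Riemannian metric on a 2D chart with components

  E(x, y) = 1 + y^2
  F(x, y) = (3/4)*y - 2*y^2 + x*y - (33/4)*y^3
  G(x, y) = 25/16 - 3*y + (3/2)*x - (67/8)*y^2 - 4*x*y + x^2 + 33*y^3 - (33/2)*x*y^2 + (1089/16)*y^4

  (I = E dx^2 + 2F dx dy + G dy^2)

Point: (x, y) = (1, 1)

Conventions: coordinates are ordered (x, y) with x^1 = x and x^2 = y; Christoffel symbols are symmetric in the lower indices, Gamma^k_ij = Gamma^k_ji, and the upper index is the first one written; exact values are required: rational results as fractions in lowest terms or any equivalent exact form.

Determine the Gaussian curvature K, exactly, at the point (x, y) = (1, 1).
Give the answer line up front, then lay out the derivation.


Answer: K = -16/88209

E = 2, F = -17/2, G = 293/4, EG - F^2 = 297/4 at the point
E_x = 0, E_y = 2, F_x = 1, F_y = -27, G_x = -17, G_y = 629/2
E_yy = 2, F_xy = 1, G_xx = 2
Brioschi: K = (det M1 - det M2) / (EG - F^2)^2 with the standard first/second-derivative matrices M1, M2.
M1 = [[-E_yy/2 + F_xy - G_xx/2, E_x/2, F_x - E_y/2], [F_y - G_x/2, E, F], [G_y/2, F, G]] = [[-1, 0, 0], [-37/2, 2, -17/2], [629/4, -17/2, 293/4]]; det M1 = -297/4
M2 = [[0, E_y/2, G_x/2], [E_y/2, E, F], [G_x/2, F, G]] = [[0, 1, -17/2], [1, 2, -17/2], [-17/2, -17/2, 293/4]]; det M2 = -293/4
det M1 - det M2 = -1; K = -1 / (297/4)^2 = -16/88209


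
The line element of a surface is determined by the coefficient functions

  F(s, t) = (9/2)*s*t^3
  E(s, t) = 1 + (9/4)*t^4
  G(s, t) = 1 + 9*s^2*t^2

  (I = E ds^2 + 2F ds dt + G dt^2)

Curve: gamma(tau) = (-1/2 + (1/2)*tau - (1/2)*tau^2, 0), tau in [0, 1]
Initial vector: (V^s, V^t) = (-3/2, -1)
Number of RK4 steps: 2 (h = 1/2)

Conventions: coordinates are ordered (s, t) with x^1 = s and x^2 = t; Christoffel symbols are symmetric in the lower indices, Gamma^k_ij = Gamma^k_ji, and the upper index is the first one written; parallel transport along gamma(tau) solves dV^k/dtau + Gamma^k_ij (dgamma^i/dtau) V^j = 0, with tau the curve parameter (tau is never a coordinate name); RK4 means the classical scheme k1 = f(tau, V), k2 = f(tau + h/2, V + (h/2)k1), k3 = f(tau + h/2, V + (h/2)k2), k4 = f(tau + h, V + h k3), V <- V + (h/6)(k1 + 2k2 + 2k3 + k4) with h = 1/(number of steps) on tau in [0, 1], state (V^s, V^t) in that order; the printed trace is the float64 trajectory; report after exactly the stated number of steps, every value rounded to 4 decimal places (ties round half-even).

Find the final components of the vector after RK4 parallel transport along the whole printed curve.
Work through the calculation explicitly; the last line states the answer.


gamma'(tau) = (1/2 - tau, 0); f(tau, V)^k = -Gamma^k_ij(gamma(tau)) gamma'^i(tau) V^j; h = 1/2; intermediate values shown to 6 dp
curve data and Christoffel symbols at the stage parameters:
  tau = 0.000000: gamma = (-0.500000, 0.000000), gamma' = (0.500000, 0.000000); Gamma_sss = 0.000000, Gamma_sst = 0.000000, Gamma_stt = 0.000000, Gamma_tss = 0.000000, Gamma_tst = 0.000000, Gamma_ttt = 0.000000
  tau = 0.250000: gamma = (-0.406250, 0.000000), gamma' = (0.250000, 0.000000); Gamma_sss = 0.000000, Gamma_sst = 0.000000, Gamma_stt = 0.000000, Gamma_tss = 0.000000, Gamma_tst = 0.000000, Gamma_ttt = 0.000000
  tau = 0.500000: gamma = (-0.375000, 0.000000), gamma' = (0.000000, 0.000000); Gamma_sss = 0.000000, Gamma_sst = 0.000000, Gamma_stt = 0.000000, Gamma_tss = 0.000000, Gamma_tst = 0.000000, Gamma_ttt = 0.000000
  tau = 0.750000: gamma = (-0.406250, 0.000000), gamma' = (-0.250000, 0.000000); Gamma_sss = 0.000000, Gamma_sst = 0.000000, Gamma_stt = 0.000000, Gamma_tss = 0.000000, Gamma_tst = 0.000000, Gamma_ttt = 0.000000
  tau = 1.000000: gamma = (-0.500000, 0.000000), gamma' = (-0.500000, 0.000000); Gamma_sss = 0.000000, Gamma_sst = 0.000000, Gamma_stt = 0.000000, Gamma_tss = 0.000000, Gamma_tst = 0.000000, Gamma_ttt = 0.000000
step 0: V^s = -1.5000, V^t = -1.0000
step 1: k1 = (0.000000, 0.000000), k2 = (0.000000, 0.000000), k3 = (0.000000, 0.000000), k4 = (0.000000, 0.000000); V <- V + (h/6)(k1 + 2k2 + 2k3 + k4): V^s = -1.5000, V^t = -1.0000
step 2: k1 = (0.000000, 0.000000), k2 = (0.000000, 0.000000), k3 = (0.000000, 0.000000), k4 = (0.000000, 0.000000); V <- V + (h/6)(k1 + 2k2 + 2k3 + k4): V^s = -1.5000, V^t = -1.0000

Answer: V^s = -1.5000, V^t = -1.0000


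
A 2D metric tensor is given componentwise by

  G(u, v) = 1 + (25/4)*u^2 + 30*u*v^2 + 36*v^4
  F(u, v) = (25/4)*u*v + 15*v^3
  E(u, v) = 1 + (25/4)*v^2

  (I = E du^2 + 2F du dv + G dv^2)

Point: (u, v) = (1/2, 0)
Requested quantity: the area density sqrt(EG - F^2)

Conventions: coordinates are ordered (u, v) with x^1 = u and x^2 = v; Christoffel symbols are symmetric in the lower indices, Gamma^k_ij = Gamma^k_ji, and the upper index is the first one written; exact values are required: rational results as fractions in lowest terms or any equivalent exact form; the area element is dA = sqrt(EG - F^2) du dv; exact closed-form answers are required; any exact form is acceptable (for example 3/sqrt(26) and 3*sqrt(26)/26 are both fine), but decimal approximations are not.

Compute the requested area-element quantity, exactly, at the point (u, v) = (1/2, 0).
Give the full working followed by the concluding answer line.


E = 1, F = 0, G = 41/16; EG - F^2 = 41/16

Answer: sqrt(EG - F^2) = sqrt(41)/4


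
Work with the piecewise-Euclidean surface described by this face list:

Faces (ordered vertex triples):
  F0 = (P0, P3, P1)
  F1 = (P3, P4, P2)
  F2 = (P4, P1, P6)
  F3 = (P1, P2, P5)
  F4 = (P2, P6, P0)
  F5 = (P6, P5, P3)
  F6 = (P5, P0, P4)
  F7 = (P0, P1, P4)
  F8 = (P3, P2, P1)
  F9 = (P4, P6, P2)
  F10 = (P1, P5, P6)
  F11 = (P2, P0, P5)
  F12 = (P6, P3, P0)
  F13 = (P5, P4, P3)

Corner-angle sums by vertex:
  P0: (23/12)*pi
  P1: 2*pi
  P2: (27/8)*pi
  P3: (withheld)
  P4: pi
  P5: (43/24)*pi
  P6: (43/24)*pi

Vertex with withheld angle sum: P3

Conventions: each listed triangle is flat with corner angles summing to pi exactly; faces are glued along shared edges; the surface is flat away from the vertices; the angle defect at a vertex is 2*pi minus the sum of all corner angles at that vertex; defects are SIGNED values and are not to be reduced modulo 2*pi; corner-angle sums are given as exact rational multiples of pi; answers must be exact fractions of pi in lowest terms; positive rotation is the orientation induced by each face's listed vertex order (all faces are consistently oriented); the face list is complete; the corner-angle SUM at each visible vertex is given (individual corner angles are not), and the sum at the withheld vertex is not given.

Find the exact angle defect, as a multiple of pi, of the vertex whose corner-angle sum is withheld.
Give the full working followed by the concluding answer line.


V = 7, E = 21, F = 14; chi = V - E + F = 0
Gauss-Bonnet: total defect = 2*pi*chi = 0; visible defects sum to pi/8

Answer: defect(P3) = -pi/8


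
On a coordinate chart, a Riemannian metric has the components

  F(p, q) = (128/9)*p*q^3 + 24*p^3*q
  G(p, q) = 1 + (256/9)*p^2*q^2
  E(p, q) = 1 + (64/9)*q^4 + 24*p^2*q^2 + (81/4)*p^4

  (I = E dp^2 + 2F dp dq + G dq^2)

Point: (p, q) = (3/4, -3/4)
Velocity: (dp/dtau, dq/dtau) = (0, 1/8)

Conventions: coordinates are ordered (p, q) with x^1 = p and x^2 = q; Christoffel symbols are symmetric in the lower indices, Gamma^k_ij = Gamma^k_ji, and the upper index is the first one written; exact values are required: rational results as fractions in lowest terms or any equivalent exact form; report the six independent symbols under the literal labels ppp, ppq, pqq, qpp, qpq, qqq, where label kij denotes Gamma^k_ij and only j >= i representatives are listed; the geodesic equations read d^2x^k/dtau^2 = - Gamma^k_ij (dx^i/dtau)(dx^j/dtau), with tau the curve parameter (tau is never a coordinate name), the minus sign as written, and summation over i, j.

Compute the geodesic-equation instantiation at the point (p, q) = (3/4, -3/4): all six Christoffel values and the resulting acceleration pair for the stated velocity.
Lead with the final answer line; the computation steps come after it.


Answer: Gamma_ppp = 27864/26881, Gamma_ppq = -16512/26881, Gamma_pqq = 16512/26881, Gamma_qpp = -20736/26881, Gamma_qpq = 12288/26881, Gamma_qqq = -12288/26881; accelerations (d^2p/dtau^2, d^2q/dtau^2) = (-258/26881, 192/26881)

E = 17665/1024, F = -387/32, G = 10 at the point
E_p = 3483/64, E_q = -129/4, F_p = -291/8, F_q = 225/8, G_p = 24, G_q = -24
EG - F^2 = 26881/1024;  g^inv = (1024/26881) * [[10, 387/32], [387/32, 17665/1024]]
first-kind symbols [ij,l] = (1/2)(d_i g_jl + d_j g_il - d_l g_ij): [pp,p] = E_p/2 = 3483/128, [pp,q] = F_p - E_q/2 = -81/4, [pq,p] = E_q/2 = -129/8, [pq,q] = G_p/2 = 12, [qq,p] = F_q - G_p/2 = 129/8, [qq,q] = G_q/2 = -12
Gamma^p_ij = (G*[ij,p] - F*[ij,q])/(EG - F^2), Gamma^q_ij = (E*[ij,q] - F*[ij,p])/(EG - F^2)
Gamma_ppp = 27864/26881, Gamma_ppq = -16512/26881, Gamma_pqq = 16512/26881, Gamma_qpp = -20736/26881, Gamma_qpq = 12288/26881, Gamma_qqq = -12288/26881
d^2p/dtau^2 = -(Gamma_ppp*(0)^2 + 2*Gamma_ppq*(0)*(1/8) + Gamma_pqq*(1/8)^2) = -258/26881
d^2q/dtau^2 = -(Gamma_qpp*(0)^2 + 2*Gamma_qpq*(0)*(1/8) + Gamma_qqq*(1/8)^2) = 192/26881


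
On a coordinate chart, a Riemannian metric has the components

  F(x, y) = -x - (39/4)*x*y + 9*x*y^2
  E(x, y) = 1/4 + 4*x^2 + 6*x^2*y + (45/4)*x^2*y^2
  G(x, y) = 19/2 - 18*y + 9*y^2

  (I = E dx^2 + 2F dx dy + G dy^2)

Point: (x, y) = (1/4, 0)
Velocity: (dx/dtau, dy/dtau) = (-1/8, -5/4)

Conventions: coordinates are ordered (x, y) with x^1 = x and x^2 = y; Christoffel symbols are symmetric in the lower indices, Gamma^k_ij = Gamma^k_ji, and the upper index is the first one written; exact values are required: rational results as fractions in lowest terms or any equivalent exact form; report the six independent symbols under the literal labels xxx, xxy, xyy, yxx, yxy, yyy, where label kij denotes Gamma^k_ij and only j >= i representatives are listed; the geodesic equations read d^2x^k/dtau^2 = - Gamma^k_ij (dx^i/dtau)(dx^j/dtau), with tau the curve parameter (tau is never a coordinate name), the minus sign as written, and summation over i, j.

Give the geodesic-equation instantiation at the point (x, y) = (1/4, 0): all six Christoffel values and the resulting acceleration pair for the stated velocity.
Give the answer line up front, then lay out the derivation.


Answer: Gamma_xxx = 589/300, Gamma_xxy = 19/50, Gamma_xyy = -271/50, Gamma_yxx = -11/150, Gamma_yxy = 1/100, Gamma_yyy = -109/100; accelerations (d^2x/dtau^2, d^2y/dtau^2) = (159731/19200, 16331/9600)

E = 1/2, F = -1/4, G = 19/2 at the point
E_x = 2, E_y = 3/8, F_x = -1, F_y = -39/16, G_x = 0, G_y = -18
EG - F^2 = 75/16;  g^inv = (16/75) * [[19/2, 1/4], [1/4, 1/2]]
first-kind symbols [ij,l] = (1/2)(d_i g_jl + d_j g_il - d_l g_ij): [xx,x] = E_x/2 = 1, [xx,y] = F_x - E_y/2 = -19/16, [xy,x] = E_y/2 = 3/16, [xy,y] = G_x/2 = 0, [yy,x] = F_y - G_x/2 = -39/16, [yy,y] = G_y/2 = -9
Gamma^x_ij = (G*[ij,x] - F*[ij,y])/(EG - F^2), Gamma^y_ij = (E*[ij,y] - F*[ij,x])/(EG - F^2)
Gamma_xxx = 589/300, Gamma_xxy = 19/50, Gamma_xyy = -271/50, Gamma_yxx = -11/150, Gamma_yxy = 1/100, Gamma_yyy = -109/100
d^2x/dtau^2 = -(Gamma_xxx*(-1/8)^2 + 2*Gamma_xxy*(-1/8)*(-5/4) + Gamma_xyy*(-5/4)^2) = 159731/19200
d^2y/dtau^2 = -(Gamma_yxx*(-1/8)^2 + 2*Gamma_yxy*(-1/8)*(-5/4) + Gamma_yyy*(-5/4)^2) = 16331/9600


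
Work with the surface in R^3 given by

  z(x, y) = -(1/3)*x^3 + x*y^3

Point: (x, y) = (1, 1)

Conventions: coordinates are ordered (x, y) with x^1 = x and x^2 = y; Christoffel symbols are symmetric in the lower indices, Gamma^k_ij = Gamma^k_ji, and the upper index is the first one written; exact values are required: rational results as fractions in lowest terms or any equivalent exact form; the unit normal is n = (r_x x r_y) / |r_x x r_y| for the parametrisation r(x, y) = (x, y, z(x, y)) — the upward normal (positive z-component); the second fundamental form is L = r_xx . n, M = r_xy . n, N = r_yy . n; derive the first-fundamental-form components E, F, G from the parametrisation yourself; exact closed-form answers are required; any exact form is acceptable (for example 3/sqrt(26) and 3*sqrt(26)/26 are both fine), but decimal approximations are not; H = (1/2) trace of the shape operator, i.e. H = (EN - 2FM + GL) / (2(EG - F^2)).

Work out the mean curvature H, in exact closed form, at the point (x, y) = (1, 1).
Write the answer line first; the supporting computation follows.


Answer: H = -7*sqrt(10)/100

z_x = 0, z_y = 3, z_xx = -2, z_xy = 3, z_yy = 6
E = 1, F = 0, G = 10; answer radicand W^2 = 10
unnormalised second-form numerators: l = -2, m = 3, n = 6; L = l/sqrt(10), and similarly M = m/sqrt(W^2), N = n/sqrt(W^2)
H = (E*n - 2*F*m + G*l) / (2*(EG - F^2)*sqrt(W^2)); E*n - 2*F*m + G*l = -14, EG - F^2 = 10, so H = (-7/10)/sqrt(10)


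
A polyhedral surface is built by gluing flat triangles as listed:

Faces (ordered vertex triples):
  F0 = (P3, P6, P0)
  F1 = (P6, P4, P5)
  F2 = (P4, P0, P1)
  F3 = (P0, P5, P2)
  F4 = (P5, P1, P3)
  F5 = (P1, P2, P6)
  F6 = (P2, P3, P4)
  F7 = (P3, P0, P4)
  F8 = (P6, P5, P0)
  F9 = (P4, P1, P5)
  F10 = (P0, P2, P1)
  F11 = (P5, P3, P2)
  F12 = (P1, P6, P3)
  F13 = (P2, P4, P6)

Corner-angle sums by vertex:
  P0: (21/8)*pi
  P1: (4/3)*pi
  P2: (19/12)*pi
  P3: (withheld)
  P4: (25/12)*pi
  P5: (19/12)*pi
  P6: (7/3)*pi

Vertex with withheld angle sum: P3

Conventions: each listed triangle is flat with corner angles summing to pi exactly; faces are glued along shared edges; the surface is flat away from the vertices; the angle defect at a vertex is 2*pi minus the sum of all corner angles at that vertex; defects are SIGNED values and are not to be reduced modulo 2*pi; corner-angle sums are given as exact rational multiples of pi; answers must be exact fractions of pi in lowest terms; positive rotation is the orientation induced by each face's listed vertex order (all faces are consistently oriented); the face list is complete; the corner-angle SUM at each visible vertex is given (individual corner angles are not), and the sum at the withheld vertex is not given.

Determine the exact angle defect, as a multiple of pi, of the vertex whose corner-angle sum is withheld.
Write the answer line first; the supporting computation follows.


Answer: defect(P3) = (-11/24)*pi

V = 7, E = 21, F = 14; chi = V - E + F = 0
Gauss-Bonnet: total defect = 2*pi*chi = 0; visible defects sum to (11/24)*pi


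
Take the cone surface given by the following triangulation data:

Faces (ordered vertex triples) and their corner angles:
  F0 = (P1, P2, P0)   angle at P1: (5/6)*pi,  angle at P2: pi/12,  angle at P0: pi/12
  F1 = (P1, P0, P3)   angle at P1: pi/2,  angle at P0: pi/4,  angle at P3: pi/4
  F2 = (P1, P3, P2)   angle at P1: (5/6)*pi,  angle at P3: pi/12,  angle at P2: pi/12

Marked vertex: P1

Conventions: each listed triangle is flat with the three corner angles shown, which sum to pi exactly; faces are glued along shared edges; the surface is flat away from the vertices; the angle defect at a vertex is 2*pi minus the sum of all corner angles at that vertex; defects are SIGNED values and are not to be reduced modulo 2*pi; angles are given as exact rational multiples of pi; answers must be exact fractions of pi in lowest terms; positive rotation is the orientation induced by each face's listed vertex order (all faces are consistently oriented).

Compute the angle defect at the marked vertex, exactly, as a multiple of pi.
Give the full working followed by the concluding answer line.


Sum of corner angles at P1: (13/6)*pi
defect = 2*pi - (13/6)*pi

Answer: defect(P1) = -pi/6
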